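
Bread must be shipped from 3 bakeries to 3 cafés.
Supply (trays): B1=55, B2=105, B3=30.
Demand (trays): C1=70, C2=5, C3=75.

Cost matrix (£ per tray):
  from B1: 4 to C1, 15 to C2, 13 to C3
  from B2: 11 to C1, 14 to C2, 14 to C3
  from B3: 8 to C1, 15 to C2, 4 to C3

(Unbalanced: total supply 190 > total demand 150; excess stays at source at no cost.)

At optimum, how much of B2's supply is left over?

40

Minimum-cost shipments:
  B1->C1: 55 trays
  B2->C1: 15 trays
  B2->C2: 5 trays
  B2->C3: 45 trays
  B3->C3: 30 trays
Total cost = £1205.
B2 ships 65 of its 105, leaving 40.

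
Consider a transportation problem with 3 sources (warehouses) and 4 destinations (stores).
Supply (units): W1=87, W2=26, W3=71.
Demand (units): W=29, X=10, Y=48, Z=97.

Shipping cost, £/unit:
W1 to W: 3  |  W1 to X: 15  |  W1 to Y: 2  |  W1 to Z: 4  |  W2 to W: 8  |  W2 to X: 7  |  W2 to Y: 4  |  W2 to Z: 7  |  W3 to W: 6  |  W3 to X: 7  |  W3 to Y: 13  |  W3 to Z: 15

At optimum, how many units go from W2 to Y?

Optimal shipments:
  W1->Z: 87 × £4 = £348
  W2->Y: 26 × £4 = £104
  W3->W: 29 × £6 = £174
  W3->X: 10 × £7 = £70
  W3->Y: 22 × £13 = £286
  W3->Z: 10 × £15 = £150
Total cost = £1132.
So W2→Y carries 26 units.

26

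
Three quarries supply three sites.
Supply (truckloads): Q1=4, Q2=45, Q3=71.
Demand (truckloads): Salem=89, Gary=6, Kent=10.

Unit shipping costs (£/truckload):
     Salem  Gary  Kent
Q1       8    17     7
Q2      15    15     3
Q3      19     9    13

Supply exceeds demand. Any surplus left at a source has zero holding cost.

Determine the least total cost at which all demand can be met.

An optimal shipping plan:
  Q1→Salem: 4 × £8 = £32
  Q2→Salem: 35 × £15 = £525
  Q2→Kent: 10 × £3 = £30
  Q3→Salem: 50 × £19 = £950
  Q3→Gary: 6 × £9 = £54
Total = 32 + 525 + 30 + 950 + 54 = £1591.

1591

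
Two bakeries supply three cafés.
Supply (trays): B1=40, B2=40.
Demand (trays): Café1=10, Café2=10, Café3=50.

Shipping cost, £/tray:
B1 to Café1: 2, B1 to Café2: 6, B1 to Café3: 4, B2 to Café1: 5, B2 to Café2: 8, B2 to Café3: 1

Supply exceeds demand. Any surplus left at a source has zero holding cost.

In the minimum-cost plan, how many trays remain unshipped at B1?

10

Minimum-cost shipments:
  B1–Café1: 10 × £2 = £20
  B1–Café2: 10 × £6 = £60
  B1–Café3: 10 × £4 = £40
  B2–Café3: 40 × £1 = £40
Total cost = £160.
B1 ships 30 of its 40, leaving 10.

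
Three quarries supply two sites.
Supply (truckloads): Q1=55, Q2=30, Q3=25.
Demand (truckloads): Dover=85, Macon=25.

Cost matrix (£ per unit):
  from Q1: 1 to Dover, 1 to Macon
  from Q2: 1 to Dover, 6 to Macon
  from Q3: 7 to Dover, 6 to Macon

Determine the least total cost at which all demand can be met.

One minimum-cost allocation:
  Q1→Dover: 55 × £1 = £55
  Q2→Dover: 30 × £1 = £30
  Q3→Macon: 25 × £6 = £150
Total = 55 + 30 + 150 = £235.
(Supply check: Q1 ships 55; Q2 ships 30; Q3 ships 25.)

235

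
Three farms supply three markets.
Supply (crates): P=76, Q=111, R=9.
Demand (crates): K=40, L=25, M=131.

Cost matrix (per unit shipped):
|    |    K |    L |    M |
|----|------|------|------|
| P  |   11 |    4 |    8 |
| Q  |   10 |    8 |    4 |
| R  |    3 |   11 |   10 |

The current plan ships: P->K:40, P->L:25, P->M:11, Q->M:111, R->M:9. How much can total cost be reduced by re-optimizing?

90

Current plan cost = 40·11 + 25·4 + 11·8 + 111·4 + 9·10 = 1162.
Optimal plan:
  P to K: 31 crates
  P to L: 25 crates
  P to M: 20 crates
  Q to M: 111 crates
  R to K: 9 crates
Optimal cost = 1072.
Saving = 1162 − 1072 = 90.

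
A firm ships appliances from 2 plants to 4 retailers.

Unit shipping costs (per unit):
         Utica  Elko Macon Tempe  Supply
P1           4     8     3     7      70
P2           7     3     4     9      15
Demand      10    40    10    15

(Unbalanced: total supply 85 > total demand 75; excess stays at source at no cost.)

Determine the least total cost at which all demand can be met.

420

One minimum-cost allocation:
  P1->Utica: 10 × 4 = 40
  P1->Elko: 25 × 8 = 200
  P1->Macon: 10 × 3 = 30
  P1->Tempe: 15 × 7 = 105
  P2->Elko: 15 × 3 = 45
Total = 40 + 200 + 30 + 105 + 45 = 420.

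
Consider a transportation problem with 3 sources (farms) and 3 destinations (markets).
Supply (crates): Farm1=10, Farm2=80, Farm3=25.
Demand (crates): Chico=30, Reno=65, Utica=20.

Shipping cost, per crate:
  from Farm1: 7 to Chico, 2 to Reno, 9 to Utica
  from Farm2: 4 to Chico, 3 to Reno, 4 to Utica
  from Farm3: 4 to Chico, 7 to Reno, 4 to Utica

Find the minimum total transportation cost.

385

Optimal allocation:
  Farm1 to Reno: 10 × 2 = 20
  Farm2 to Chico: 5 × 4 = 20
  Farm2 to Reno: 55 × 3 = 165
  Farm2 to Utica: 20 × 4 = 80
  Farm3 to Chico: 25 × 4 = 100
Total = 20 + 20 + 165 + 80 + 100 = 385.
(Supply check: Farm1 ships 10; Farm2 ships 80; Farm3 ships 25.)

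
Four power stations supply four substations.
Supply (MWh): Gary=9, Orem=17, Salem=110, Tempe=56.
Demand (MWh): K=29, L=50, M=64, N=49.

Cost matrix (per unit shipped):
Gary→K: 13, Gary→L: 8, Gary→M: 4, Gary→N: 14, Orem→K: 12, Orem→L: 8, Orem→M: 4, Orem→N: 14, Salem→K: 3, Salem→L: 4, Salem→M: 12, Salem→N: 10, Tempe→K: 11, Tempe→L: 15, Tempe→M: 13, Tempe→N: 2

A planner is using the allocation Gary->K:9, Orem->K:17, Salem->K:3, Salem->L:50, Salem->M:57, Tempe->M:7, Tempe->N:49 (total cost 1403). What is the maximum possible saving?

451

Current plan cost = 9·13 + 17·12 + 3·3 + 50·4 + 57·12 + 7·13 + 49·2 = 1403.
Optimal plan:
  Gary–M: 9 MWh
  Orem–M: 17 MWh
  Salem–K: 29 MWh
  Salem–L: 50 MWh
  Salem–M: 31 MWh
  Tempe–M: 7 MWh
  Tempe–N: 49 MWh
Optimal cost = 952.
Saving = 1403 − 952 = 451.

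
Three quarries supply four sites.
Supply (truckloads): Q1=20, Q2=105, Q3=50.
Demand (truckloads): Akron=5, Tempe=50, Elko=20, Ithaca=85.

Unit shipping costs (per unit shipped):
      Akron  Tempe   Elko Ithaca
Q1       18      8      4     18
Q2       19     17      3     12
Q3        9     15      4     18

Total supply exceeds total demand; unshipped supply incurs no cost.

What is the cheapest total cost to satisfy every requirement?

1735

Optimal allocation:
  Q1 to Tempe: 20 truckloads
  Q2 to Elko: 20 truckloads
  Q2 to Ithaca: 85 truckloads
  Q3 to Akron: 5 truckloads
  Q3 to Tempe: 30 truckloads
Total cost = 1735.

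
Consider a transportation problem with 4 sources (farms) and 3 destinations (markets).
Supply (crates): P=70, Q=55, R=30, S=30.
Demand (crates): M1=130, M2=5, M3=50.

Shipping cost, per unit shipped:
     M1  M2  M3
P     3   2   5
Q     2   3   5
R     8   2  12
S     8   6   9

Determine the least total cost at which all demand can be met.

840

Optimal allocation:
  P→M1: 50 × 3 = 150
  P→M3: 20 × 5 = 100
  Q→M1: 55 × 2 = 110
  R→M1: 25 × 8 = 200
  R→M2: 5 × 2 = 10
  S→M3: 30 × 9 = 270
Total = 150 + 100 + 110 + 200 + 10 + 270 = 840.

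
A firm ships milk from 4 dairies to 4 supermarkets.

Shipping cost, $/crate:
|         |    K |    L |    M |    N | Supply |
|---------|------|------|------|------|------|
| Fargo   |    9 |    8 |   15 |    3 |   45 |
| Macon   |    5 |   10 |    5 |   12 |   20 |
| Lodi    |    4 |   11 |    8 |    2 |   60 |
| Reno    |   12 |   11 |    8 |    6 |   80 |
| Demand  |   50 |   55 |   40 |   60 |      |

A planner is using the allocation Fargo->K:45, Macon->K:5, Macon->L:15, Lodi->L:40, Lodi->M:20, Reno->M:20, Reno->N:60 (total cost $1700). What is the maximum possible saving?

Current plan cost = 45·9 + 5·5 + 15·10 + 40·11 + 20·8 + 20·8 + 60·6 = $1700.
Optimal plan:
  Fargo->L: 45 × $8 = $360
  Macon->M: 20 × $5 = $100
  Lodi->K: 50 × $4 = $200
  Lodi->N: 10 × $2 = $20
  Reno->L: 10 × $11 = $110
  Reno->M: 20 × $8 = $160
  Reno->N: 50 × $6 = $300
Optimal cost = $1250.
Saving = 1700 − 1250 = $450.

450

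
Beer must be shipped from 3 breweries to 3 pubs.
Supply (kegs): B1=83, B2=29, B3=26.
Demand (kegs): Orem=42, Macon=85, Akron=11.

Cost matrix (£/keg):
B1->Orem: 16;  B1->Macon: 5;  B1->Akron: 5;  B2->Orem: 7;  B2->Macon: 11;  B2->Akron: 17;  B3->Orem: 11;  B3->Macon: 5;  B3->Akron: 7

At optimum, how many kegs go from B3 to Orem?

Solving gives:
  B1->Macon: 72 × £5 = £360
  B1->Akron: 11 × £5 = £55
  B2->Orem: 29 × £7 = £203
  B3->Orem: 13 × £11 = £143
  B3->Macon: 13 × £5 = £65
Total cost = £826.
So B3→Orem carries 13 kegs.

13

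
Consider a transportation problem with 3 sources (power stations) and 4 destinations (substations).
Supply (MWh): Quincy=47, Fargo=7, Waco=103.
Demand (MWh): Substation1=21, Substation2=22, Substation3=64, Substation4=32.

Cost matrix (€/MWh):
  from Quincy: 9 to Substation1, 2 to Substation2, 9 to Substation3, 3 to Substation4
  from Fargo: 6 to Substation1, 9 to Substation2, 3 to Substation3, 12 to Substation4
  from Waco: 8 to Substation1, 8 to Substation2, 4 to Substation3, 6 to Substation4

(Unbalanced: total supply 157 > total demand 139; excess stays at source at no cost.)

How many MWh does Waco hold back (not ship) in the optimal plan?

An optimal plan:
  Quincy–Substation2: 22 × €2 = €44
  Quincy–Substation4: 25 × €3 = €75
  Fargo–Substation1: 7 × €6 = €42
  Waco–Substation1: 14 × €8 = €112
  Waco–Substation3: 64 × €4 = €256
  Waco–Substation4: 7 × €6 = €42
Total cost = €571.
Waco ships 85 of its 103, leaving 18.

18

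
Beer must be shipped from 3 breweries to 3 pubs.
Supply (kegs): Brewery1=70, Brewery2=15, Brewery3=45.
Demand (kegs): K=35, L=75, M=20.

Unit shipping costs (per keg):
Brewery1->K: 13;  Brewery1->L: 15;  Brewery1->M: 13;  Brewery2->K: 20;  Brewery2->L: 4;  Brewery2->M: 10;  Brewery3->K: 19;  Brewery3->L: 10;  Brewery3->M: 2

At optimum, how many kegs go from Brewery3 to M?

20

The minimum-cost plan:
  Brewery1 to K: 35 kegs
  Brewery1 to L: 35 kegs
  Brewery2 to L: 15 kegs
  Brewery3 to L: 25 kegs
  Brewery3 to M: 20 kegs
Total cost = 1330.
So Brewery3→M carries 20 kegs.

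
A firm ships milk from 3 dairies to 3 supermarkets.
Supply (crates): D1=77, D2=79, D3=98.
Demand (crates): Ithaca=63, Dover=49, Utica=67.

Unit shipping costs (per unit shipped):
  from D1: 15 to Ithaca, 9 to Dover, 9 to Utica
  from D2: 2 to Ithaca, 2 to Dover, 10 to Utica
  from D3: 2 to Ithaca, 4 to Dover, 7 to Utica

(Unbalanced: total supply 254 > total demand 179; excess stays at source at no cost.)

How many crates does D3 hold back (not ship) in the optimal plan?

0

An optimal plan:
  D1->Utica: 2 crates
  D2->Ithaca: 30 crates
  D2->Dover: 49 crates
  D3->Ithaca: 33 crates
  D3->Utica: 65 crates
Total cost = 697.
D3 ships 98 of its 98, leaving 0.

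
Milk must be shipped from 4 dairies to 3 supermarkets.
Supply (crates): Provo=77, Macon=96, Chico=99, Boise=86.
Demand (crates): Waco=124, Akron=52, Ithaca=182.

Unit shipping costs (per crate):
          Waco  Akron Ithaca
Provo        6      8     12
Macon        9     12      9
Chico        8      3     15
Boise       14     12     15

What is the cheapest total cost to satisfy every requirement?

3148

A cheapest plan:
  Provo→Waco: 77 crates
  Macon→Ithaca: 96 crates
  Chico→Waco: 47 crates
  Chico→Akron: 52 crates
  Boise→Ithaca: 86 crates
Total cost = 3148.
(Supply check: Provo ships 77; Macon ships 96; Chico ships 99; Boise ships 86.)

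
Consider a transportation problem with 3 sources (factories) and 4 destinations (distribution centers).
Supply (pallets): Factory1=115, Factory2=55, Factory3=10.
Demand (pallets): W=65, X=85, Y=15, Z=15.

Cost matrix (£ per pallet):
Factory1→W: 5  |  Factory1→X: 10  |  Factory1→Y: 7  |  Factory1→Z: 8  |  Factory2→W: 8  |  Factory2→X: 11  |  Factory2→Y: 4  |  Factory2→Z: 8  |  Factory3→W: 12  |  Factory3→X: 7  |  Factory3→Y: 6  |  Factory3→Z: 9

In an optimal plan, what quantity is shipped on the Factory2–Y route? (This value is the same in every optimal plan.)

Solving gives:
  Factory1->W: 65 × £5 = £325
  Factory1->X: 50 × £10 = £500
  Factory2->X: 25 × £11 = £275
  Factory2->Y: 15 × £4 = £60
  Factory2->Z: 15 × £8 = £120
  Factory3->X: 10 × £7 = £70
Total cost = £1350.
So Factory2→Y carries 15 pallets.

15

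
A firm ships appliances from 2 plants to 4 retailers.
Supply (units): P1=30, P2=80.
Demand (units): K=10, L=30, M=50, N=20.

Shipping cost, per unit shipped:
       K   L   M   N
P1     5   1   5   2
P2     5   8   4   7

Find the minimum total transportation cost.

A cheapest plan:
  P1 to L: 30 × 1 = 30
  P2 to K: 10 × 5 = 50
  P2 to M: 50 × 4 = 200
  P2 to N: 20 × 7 = 140
Total = 30 + 50 + 200 + 140 = 420.

420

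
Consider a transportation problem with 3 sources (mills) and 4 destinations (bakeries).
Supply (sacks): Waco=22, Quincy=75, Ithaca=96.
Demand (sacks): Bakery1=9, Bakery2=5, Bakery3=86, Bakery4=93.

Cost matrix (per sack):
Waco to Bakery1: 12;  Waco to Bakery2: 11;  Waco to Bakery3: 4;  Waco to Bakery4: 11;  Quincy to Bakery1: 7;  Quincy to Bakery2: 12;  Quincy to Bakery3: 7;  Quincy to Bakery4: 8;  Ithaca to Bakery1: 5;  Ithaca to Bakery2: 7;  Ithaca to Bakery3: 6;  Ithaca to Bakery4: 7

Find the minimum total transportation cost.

1278

Optimal allocation:
  Waco→Bakery3: 22 × 4 = 88
  Quincy→Bakery4: 75 × 8 = 600
  Ithaca→Bakery1: 9 × 5 = 45
  Ithaca→Bakery2: 5 × 7 = 35
  Ithaca→Bakery3: 64 × 6 = 384
  Ithaca→Bakery4: 18 × 7 = 126
Total = 88 + 600 + 45 + 35 + 384 + 126 = 1278.
(Supply check: Waco ships 22; Quincy ships 75; Ithaca ships 96.)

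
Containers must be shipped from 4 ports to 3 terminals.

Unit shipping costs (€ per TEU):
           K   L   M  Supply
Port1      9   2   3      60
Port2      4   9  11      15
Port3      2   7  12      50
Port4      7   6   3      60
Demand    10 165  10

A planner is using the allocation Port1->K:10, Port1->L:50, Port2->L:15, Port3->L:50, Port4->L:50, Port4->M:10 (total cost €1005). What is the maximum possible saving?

120

Current plan cost = 10·9 + 50·2 + 15·9 + 50·7 + 50·6 + 10·3 = €1005.
Optimal plan:
  Port1–L: 60 × €2 = €120
  Port2–L: 15 × €9 = €135
  Port3–K: 10 × €2 = €20
  Port3–L: 40 × €7 = €280
  Port4–L: 50 × €6 = €300
  Port4–M: 10 × €3 = €30
Optimal cost = €885.
Saving = 1005 − 885 = €120.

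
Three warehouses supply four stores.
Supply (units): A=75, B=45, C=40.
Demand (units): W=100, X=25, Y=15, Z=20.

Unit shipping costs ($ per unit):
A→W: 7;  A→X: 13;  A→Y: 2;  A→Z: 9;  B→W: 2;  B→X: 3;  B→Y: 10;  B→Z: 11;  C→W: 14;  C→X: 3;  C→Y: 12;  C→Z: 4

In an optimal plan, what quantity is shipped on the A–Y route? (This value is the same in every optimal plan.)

15

The minimum-cost plan:
  A–W: 55 × $7 = $385
  A–Y: 15 × $2 = $30
  A–Z: 5 × $9 = $45
  B–W: 45 × $2 = $90
  C–X: 25 × $3 = $75
  C–Z: 15 × $4 = $60
Total cost = $685.
So A→Y carries 15 units.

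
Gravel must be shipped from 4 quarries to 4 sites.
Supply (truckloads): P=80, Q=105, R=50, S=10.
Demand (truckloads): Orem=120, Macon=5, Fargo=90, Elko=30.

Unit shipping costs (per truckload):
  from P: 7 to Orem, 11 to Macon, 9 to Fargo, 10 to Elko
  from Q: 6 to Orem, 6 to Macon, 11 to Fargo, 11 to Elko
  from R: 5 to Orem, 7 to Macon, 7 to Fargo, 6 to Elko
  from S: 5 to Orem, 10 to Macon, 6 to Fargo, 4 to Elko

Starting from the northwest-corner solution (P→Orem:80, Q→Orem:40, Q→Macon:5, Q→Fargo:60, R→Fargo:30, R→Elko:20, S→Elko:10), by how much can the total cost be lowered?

Current plan cost = 80·7 + 40·6 + 5·6 + 60·11 + 30·7 + 20·6 + 10·4 = 1860.
Optimal plan:
  P->Orem: 20 × 7 = 140
  P->Fargo: 60 × 9 = 540
  Q->Orem: 100 × 6 = 600
  Q->Macon: 5 × 6 = 30
  R->Fargo: 30 × 7 = 210
  R->Elko: 20 × 6 = 120
  S->Elko: 10 × 4 = 40
Optimal cost = 1680.
Saving = 1860 − 1680 = 180.

180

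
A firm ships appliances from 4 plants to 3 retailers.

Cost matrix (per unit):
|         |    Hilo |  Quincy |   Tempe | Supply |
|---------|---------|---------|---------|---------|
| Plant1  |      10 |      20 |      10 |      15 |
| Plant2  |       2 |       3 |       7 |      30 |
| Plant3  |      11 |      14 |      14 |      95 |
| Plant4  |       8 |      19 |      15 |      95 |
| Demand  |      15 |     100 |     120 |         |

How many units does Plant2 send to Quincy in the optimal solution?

Solving gives:
  Plant1->Tempe: 15 × 10 = 150
  Plant2->Quincy: 30 × 3 = 90
  Plant3->Quincy: 70 × 14 = 980
  Plant3->Tempe: 25 × 14 = 350
  Plant4->Hilo: 15 × 8 = 120
  Plant4->Tempe: 80 × 15 = 1200
Total cost = 2890.
So Plant2→Quincy carries 30 units.

30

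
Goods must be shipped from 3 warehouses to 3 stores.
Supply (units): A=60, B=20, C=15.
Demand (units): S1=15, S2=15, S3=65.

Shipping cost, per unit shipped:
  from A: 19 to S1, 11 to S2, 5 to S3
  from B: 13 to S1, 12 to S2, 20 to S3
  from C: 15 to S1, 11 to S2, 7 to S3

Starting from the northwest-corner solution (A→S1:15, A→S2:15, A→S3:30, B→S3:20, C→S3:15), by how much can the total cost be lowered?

405

Current plan cost = 15·19 + 15·11 + 30·5 + 20·20 + 15·7 = 1105.
Optimal plan:
  A->S3: 60 units
  B->S1: 15 units
  B->S2: 5 units
  C->S2: 10 units
  C->S3: 5 units
Optimal cost = 700.
Saving = 1105 − 700 = 405.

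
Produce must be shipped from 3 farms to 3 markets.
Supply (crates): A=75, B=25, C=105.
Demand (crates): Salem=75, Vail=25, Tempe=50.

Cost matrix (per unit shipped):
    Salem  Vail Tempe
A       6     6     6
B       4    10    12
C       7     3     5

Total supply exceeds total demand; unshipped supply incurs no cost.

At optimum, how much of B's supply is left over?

An optimal plan:
  A to Salem: 50 × 6 = 300
  B to Salem: 25 × 4 = 100
  C to Vail: 25 × 3 = 75
  C to Tempe: 50 × 5 = 250
Total cost = 725.
B ships 25 of its 25, leaving 0.

0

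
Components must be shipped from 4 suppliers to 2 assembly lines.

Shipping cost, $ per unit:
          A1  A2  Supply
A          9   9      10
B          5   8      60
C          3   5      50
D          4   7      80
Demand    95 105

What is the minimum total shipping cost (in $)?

A cheapest plan:
  A→A2: 10 × $9 = $90
  B→A1: 60 × $5 = $300
  C→A2: 50 × $5 = $250
  D→A1: 35 × $4 = $140
  D→A2: 45 × $7 = $315
Total = 90 + 300 + 250 + 140 + 315 = $1095.

1095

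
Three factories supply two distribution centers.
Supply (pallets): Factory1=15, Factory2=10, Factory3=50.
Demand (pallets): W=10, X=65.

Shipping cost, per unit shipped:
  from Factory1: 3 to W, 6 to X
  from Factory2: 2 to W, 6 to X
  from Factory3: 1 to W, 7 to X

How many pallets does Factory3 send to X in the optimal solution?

Optimal shipments:
  Factory1 to X: 15 × 6 = 90
  Factory2 to X: 10 × 6 = 60
  Factory3 to W: 10 × 1 = 10
  Factory3 to X: 40 × 7 = 280
Total cost = 440.
So Factory3→X carries 40 pallets.

40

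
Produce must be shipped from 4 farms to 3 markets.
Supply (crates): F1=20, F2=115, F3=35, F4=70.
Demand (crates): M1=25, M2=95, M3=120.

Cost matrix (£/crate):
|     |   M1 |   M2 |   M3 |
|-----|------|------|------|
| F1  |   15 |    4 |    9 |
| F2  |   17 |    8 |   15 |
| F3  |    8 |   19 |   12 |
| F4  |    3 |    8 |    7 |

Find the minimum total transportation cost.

2050

A cheapest plan:
  F1–M3: 20 × £9 = £180
  F2–M2: 95 × £8 = £760
  F2–M3: 20 × £15 = £300
  F3–M1: 25 × £8 = £200
  F3–M3: 10 × £12 = £120
  F4–M3: 70 × £7 = £490
Total = 180 + 760 + 300 + 200 + 120 + 490 = £2050.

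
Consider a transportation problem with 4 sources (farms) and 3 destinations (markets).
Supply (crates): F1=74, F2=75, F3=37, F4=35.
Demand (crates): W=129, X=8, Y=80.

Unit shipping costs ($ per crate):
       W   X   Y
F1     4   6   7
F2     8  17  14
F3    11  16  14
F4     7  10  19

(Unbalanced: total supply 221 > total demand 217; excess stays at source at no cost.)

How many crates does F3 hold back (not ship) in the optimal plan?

An optimal plan:
  F1→W: 19 × $4 = $76
  F1→X: 8 × $6 = $48
  F1→Y: 47 × $7 = $329
  F2→W: 75 × $8 = $600
  F3→Y: 33 × $14 = $462
  F4→W: 35 × $7 = $245
Total cost = $1760.
F3 ships 33 of its 37, leaving 4.

4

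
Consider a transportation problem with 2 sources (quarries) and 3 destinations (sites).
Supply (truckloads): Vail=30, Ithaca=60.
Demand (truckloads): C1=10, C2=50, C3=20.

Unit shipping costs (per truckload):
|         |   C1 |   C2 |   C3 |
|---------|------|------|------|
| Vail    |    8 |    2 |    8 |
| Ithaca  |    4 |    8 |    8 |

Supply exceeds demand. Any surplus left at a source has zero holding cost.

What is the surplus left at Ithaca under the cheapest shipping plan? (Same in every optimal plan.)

10

An optimal plan:
  Vail–C2: 30 truckloads
  Ithaca–C1: 10 truckloads
  Ithaca–C2: 20 truckloads
  Ithaca–C3: 20 truckloads
Total cost = 420.
Ithaca ships 50 of its 60, leaving 10.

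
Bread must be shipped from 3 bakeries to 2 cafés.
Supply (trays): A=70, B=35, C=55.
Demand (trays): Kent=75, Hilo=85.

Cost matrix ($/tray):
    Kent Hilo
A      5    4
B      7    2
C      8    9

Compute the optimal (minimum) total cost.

810

A cheapest plan:
  A to Kent: 20 trays
  A to Hilo: 50 trays
  B to Hilo: 35 trays
  C to Kent: 55 trays
Total cost = $810.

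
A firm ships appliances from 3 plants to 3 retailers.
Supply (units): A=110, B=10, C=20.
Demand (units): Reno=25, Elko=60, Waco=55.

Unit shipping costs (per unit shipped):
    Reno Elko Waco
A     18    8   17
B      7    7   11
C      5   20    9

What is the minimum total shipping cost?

An optimal shipping plan:
  A->Elko: 60 × 8 = 480
  A->Waco: 50 × 17 = 850
  B->Reno: 5 × 7 = 35
  B->Waco: 5 × 11 = 55
  C->Reno: 20 × 5 = 100
Total = 480 + 850 + 35 + 55 + 100 = 1520.
(Supply check: A ships 110; B ships 10; C ships 20.)

1520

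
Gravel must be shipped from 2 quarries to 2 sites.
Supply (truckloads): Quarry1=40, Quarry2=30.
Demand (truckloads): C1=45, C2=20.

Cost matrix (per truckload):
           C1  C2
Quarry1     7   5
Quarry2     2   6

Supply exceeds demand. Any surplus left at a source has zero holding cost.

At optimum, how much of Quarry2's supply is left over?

0

An optimal plan:
  Quarry1 to C1: 15 × 7 = 105
  Quarry1 to C2: 20 × 5 = 100
  Quarry2 to C1: 30 × 2 = 60
Total cost = 265.
Quarry2 ships 30 of its 30, leaving 0.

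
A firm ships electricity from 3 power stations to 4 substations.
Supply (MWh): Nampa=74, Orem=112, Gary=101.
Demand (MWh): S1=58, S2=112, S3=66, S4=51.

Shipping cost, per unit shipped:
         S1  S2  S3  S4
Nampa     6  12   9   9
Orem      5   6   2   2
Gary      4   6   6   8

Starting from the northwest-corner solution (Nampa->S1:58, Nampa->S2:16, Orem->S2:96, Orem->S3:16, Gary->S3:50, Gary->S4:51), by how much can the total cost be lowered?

Current plan cost = 58·6 + 16·12 + 96·6 + 16·2 + 50·6 + 51·8 = 1856.
Optimal plan:
  Nampa–S1: 58 × 6 = 348
  Nampa–S2: 11 × 12 = 132
  Nampa–S4: 5 × 9 = 45
  Orem–S3: 66 × 2 = 132
  Orem–S4: 46 × 2 = 92
  Gary–S2: 101 × 6 = 606
Optimal cost = 1355.
Saving = 1856 − 1355 = 501.

501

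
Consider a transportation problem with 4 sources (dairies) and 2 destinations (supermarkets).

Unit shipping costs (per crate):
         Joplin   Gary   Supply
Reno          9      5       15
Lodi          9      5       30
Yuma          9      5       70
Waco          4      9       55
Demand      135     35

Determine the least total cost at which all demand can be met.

An optimal shipping plan:
  Reno to Joplin: 15 crates
  Lodi to Joplin: 30 crates
  Yuma to Joplin: 35 crates
  Yuma to Gary: 35 crates
  Waco to Joplin: 55 crates
Total cost = 1115.
(Supply check: Reno ships 15; Lodi ships 30; Yuma ships 70; Waco ships 55.)

1115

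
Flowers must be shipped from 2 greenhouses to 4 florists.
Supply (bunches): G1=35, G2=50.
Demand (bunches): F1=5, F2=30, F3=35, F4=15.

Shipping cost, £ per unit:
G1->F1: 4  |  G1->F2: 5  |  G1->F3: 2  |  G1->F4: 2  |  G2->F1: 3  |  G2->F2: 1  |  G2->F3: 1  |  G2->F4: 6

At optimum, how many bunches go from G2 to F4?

0

Optimal shipments:
  G1->F1: 5 × £4 = £20
  G1->F3: 15 × £2 = £30
  G1->F4: 15 × £2 = £30
  G2->F2: 30 × £1 = £30
  G2->F3: 20 × £1 = £20
Total cost = £130.
The route G2→F4 is not used.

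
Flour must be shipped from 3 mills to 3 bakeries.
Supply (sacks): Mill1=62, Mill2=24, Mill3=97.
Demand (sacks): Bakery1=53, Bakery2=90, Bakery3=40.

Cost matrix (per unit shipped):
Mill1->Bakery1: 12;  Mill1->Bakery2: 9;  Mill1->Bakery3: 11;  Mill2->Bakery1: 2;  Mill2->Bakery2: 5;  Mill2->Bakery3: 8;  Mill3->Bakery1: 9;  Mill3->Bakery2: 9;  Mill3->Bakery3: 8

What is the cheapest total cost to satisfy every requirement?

An optimal shipping plan:
  Mill1->Bakery2: 62 × 9 = 558
  Mill2->Bakery1: 24 × 2 = 48
  Mill3->Bakery1: 29 × 9 = 261
  Mill3->Bakery2: 28 × 9 = 252
  Mill3->Bakery3: 40 × 8 = 320
Total = 558 + 48 + 261 + 252 + 320 = 1439.
(Supply check: Mill1 ships 62; Mill2 ships 24; Mill3 ships 97.)

1439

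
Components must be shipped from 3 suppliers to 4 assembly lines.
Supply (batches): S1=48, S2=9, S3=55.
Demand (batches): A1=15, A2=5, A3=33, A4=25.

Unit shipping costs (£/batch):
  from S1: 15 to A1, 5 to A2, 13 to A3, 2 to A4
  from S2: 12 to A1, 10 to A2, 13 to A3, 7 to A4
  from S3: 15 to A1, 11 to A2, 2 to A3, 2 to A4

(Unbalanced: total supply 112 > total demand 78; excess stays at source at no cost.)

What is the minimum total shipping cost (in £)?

339

A cheapest plan:
  S1 to A2: 5 × £5 = £25
  S1 to A4: 9 × £2 = £18
  S2 to A1: 9 × £12 = £108
  S3 to A1: 6 × £15 = £90
  S3 to A3: 33 × £2 = £66
  S3 to A4: 16 × £2 = £32
Total = 25 + 18 + 108 + 90 + 66 + 32 = £339.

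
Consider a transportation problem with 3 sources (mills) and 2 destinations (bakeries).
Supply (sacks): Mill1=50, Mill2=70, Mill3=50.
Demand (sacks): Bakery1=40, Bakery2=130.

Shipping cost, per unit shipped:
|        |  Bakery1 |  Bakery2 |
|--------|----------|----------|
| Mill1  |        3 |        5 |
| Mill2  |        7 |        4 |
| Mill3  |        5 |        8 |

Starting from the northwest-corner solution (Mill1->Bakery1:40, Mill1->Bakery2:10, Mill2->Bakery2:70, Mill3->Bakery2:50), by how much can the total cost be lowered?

40

Current plan cost = 40·3 + 10·5 + 70·4 + 50·8 = 850.
Optimal plan:
  Mill1→Bakery2: 50 × 5 = 250
  Mill2→Bakery2: 70 × 4 = 280
  Mill3→Bakery1: 40 × 5 = 200
  Mill3→Bakery2: 10 × 8 = 80
Optimal cost = 810.
Saving = 850 − 810 = 40.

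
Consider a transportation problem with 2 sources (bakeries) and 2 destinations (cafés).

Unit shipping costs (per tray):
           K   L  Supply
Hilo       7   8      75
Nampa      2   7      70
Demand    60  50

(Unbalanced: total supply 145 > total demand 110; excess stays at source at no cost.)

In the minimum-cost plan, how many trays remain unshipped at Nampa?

An optimal plan:
  Hilo→L: 40 × 8 = 320
  Nampa→K: 60 × 2 = 120
  Nampa→L: 10 × 7 = 70
Total cost = 510.
Nampa ships 70 of its 70, leaving 0.

0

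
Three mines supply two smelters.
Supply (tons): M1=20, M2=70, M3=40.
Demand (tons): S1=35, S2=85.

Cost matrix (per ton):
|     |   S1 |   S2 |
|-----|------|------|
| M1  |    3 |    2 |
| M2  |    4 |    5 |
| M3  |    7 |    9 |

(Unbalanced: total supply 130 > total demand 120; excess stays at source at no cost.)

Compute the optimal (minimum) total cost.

595

An optimal shipping plan:
  M1→S2: 20 × 2 = 40
  M2→S1: 5 × 4 = 20
  M2→S2: 65 × 5 = 325
  M3→S1: 30 × 7 = 210
Total = 40 + 20 + 325 + 210 = 595.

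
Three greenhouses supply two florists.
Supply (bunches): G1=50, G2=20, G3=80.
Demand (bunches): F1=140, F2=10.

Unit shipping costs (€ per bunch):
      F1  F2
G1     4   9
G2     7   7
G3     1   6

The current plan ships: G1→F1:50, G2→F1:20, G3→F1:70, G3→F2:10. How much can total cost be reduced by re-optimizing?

50

Current plan cost = 50·4 + 20·7 + 70·1 + 10·6 = €470.
Optimal plan:
  G1->F1: 50 × €4 = €200
  G2->F1: 10 × €7 = €70
  G2->F2: 10 × €7 = €70
  G3->F1: 80 × €1 = €80
Optimal cost = €420.
Saving = 470 − 420 = €50.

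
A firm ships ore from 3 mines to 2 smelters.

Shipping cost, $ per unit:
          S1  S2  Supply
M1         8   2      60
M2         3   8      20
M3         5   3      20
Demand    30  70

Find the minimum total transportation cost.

260

Optimal allocation:
  M1→S2: 60 × $2 = $120
  M2→S1: 20 × $3 = $60
  M3→S1: 10 × $5 = $50
  M3→S2: 10 × $3 = $30
Total = 120 + 60 + 50 + 30 = $260.
(Supply check: M1 ships 60; M2 ships 20; M3 ships 20.)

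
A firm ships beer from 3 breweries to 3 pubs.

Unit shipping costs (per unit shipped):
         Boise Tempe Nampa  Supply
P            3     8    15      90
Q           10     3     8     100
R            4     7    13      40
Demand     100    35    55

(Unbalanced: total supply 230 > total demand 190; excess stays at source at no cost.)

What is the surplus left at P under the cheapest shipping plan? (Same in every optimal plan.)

An optimal plan:
  P to Boise: 90 × 3 = 270
  Q to Tempe: 35 × 3 = 105
  Q to Nampa: 55 × 8 = 440
  R to Boise: 10 × 4 = 40
Total cost = 855.
P ships 90 of its 90, leaving 0.

0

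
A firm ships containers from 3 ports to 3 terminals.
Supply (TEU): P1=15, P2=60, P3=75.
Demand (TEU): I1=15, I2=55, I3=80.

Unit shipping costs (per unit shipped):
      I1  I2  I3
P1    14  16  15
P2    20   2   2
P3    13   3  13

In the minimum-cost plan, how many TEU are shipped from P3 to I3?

Solving gives:
  P1 to I1: 15 × 14 = 210
  P2 to I3: 60 × 2 = 120
  P3 to I2: 55 × 3 = 165
  P3 to I3: 20 × 13 = 260
Total cost = 755.
So P3→I3 carries 20 TEU.

20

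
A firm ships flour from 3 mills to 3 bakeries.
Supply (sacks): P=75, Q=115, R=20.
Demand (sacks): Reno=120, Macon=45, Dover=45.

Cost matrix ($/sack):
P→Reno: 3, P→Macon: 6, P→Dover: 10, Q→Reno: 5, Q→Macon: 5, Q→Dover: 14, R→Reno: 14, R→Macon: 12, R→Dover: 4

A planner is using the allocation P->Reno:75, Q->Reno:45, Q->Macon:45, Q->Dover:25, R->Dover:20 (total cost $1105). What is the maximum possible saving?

Current plan cost = 75·3 + 45·5 + 45·5 + 25·14 + 20·4 = $1105.
Optimal plan:
  P to Reno: 50 × $3 = $150
  P to Dover: 25 × $10 = $250
  Q to Reno: 70 × $5 = $350
  Q to Macon: 45 × $5 = $225
  R to Dover: 20 × $4 = $80
Optimal cost = $1055.
Saving = 1105 − 1055 = $50.

50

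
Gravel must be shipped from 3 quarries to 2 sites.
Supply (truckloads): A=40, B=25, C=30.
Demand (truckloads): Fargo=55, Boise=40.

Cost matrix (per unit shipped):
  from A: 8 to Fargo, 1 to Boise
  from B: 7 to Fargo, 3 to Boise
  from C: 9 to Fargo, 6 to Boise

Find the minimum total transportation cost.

485

One minimum-cost allocation:
  A–Boise: 40 × 1 = 40
  B–Fargo: 25 × 7 = 175
  C–Fargo: 30 × 9 = 270
Total = 40 + 175 + 270 = 485.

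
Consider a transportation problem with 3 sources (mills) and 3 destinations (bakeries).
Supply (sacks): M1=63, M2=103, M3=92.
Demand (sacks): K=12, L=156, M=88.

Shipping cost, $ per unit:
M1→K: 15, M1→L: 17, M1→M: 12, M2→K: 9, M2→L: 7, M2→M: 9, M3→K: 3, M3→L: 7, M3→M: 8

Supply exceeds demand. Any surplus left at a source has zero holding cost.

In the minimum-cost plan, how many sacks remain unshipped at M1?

An optimal plan:
  M1->M: 61 sacks
  M2->L: 103 sacks
  M3->K: 12 sacks
  M3->L: 53 sacks
  M3->M: 27 sacks
Total cost = $2076.
M1 ships 61 of its 63, leaving 2.

2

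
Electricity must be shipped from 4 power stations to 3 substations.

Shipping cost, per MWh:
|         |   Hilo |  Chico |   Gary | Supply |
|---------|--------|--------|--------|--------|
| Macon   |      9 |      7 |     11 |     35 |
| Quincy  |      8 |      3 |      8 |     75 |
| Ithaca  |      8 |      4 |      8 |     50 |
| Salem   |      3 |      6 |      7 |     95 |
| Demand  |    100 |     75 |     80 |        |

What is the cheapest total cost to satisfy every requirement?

1285

An optimal shipping plan:
  Macon->Hilo: 5 MWh
  Macon->Gary: 30 MWh
  Quincy->Chico: 75 MWh
  Ithaca->Gary: 50 MWh
  Salem->Hilo: 95 MWh
Total cost = 1285.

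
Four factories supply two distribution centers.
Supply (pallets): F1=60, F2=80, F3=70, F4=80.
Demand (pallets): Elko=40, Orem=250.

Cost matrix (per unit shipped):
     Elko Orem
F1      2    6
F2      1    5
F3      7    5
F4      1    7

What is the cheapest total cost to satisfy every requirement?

1430

Optimal allocation:
  F1–Orem: 60 × 6 = 360
  F2–Orem: 80 × 5 = 400
  F3–Orem: 70 × 5 = 350
  F4–Elko: 40 × 1 = 40
  F4–Orem: 40 × 7 = 280
Total = 360 + 400 + 350 + 40 + 280 = 1430.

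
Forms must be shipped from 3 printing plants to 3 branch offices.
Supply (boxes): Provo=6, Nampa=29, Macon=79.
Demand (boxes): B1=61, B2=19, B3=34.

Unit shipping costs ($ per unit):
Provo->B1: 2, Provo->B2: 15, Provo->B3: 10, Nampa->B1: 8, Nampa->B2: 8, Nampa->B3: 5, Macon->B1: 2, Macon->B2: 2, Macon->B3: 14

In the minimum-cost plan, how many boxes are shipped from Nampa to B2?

The minimum-cost plan:
  Provo–B1: 1 × $2 = $2
  Provo–B3: 5 × $10 = $50
  Nampa–B3: 29 × $5 = $145
  Macon–B1: 60 × $2 = $120
  Macon–B2: 19 × $2 = $38
Total cost = $355.
The route Nampa→B2 is not used.

0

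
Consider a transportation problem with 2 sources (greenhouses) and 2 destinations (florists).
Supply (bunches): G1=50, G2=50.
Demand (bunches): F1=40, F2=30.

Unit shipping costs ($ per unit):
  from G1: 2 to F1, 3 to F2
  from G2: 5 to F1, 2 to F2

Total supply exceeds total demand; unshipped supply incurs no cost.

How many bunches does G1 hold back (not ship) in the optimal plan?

Minimum-cost shipments:
  G1 to F1: 40 × $2 = $80
  G2 to F2: 30 × $2 = $60
Total cost = $140.
G1 ships 40 of its 50, leaving 10.

10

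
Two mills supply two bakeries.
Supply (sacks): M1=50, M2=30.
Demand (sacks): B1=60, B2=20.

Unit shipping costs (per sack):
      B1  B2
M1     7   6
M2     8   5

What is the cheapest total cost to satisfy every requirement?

One minimum-cost allocation:
  M1->B1: 50 × 7 = 350
  M2->B1: 10 × 8 = 80
  M2->B2: 20 × 5 = 100
Total = 350 + 80 + 100 = 530.

530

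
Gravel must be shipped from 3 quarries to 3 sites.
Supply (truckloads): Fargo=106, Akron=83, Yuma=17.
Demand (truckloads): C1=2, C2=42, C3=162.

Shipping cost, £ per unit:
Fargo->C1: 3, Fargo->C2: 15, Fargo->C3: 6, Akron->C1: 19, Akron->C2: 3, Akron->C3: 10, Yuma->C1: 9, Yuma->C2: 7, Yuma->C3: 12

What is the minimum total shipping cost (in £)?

One minimum-cost allocation:
  Fargo–C3: 106 × £6 = £636
  Akron–C2: 42 × £3 = £126
  Akron–C3: 41 × £10 = £410
  Yuma–C1: 2 × £9 = £18
  Yuma–C3: 15 × £12 = £180
Total = 636 + 126 + 410 + 18 + 180 = £1370.
(Supply check: Fargo ships 106; Akron ships 83; Yuma ships 17.)

1370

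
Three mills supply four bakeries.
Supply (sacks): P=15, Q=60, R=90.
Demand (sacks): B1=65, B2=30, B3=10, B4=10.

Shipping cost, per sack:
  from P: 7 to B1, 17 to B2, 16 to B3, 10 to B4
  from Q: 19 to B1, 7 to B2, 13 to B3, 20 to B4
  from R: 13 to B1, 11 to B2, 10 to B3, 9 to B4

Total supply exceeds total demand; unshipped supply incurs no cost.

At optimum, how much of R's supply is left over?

20

An optimal plan:
  P->B1: 15 × 7 = 105
  Q->B2: 30 × 7 = 210
  R->B1: 50 × 13 = 650
  R->B3: 10 × 10 = 100
  R->B4: 10 × 9 = 90
Total cost = 1155.
R ships 70 of its 90, leaving 20.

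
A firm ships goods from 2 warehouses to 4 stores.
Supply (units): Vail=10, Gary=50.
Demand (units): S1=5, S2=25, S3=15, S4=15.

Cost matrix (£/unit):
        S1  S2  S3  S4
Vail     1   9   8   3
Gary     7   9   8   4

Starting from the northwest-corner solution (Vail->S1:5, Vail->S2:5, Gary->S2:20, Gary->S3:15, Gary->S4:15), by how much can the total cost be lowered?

5

Current plan cost = 5·1 + 5·9 + 20·9 + 15·8 + 15·4 = £410.
Optimal plan:
  Vail→S1: 5 × £1 = £5
  Vail→S4: 5 × £3 = £15
  Gary→S2: 25 × £9 = £225
  Gary→S3: 15 × £8 = £120
  Gary→S4: 10 × £4 = £40
Optimal cost = £405.
Saving = 410 − 405 = £5.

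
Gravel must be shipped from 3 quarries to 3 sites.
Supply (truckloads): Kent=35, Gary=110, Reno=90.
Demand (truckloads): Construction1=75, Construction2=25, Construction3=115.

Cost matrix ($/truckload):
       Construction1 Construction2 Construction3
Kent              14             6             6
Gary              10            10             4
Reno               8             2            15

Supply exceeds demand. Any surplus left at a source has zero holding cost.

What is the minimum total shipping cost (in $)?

1160

One minimum-cost allocation:
  Kent->Construction2: 10 × $6 = $60
  Kent->Construction3: 5 × $6 = $30
  Gary->Construction3: 110 × $4 = $440
  Reno->Construction1: 75 × $8 = $600
  Reno->Construction2: 15 × $2 = $30
Total = 60 + 30 + 440 + 600 + 30 = $1160.
(Supply check: Kent ships 15; Gary ships 110; Reno ships 90.)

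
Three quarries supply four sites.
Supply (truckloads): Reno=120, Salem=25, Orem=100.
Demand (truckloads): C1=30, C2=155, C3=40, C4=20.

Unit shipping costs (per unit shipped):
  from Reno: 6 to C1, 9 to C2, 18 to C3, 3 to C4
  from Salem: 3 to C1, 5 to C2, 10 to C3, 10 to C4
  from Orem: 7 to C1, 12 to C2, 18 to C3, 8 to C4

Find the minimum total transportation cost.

2350

Optimal allocation:
  Reno to C2: 100 × 9 = 900
  Reno to C4: 20 × 3 = 60
  Salem to C3: 25 × 10 = 250
  Orem to C1: 30 × 7 = 210
  Orem to C2: 55 × 12 = 660
  Orem to C3: 15 × 18 = 270
Total = 900 + 60 + 250 + 210 + 660 + 270 = 2350.
(Supply check: Reno ships 120; Salem ships 25; Orem ships 100.)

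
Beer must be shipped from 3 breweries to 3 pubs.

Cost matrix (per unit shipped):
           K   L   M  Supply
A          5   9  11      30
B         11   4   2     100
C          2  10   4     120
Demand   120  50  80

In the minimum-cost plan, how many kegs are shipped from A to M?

Solving gives:
  A–L: 30 kegs
  B–L: 20 kegs
  B–M: 80 kegs
  C–K: 120 kegs
Total cost = 750.
The route A→M is not used.

0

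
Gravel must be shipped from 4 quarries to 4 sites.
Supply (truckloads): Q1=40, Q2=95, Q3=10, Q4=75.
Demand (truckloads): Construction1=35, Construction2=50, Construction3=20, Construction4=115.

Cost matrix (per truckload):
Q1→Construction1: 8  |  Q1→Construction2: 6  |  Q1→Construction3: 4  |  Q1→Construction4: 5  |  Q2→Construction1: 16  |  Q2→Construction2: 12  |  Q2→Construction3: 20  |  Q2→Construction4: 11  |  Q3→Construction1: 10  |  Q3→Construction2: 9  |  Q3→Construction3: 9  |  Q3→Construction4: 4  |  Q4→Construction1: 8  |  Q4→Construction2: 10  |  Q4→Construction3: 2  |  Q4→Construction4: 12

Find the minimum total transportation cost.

1835

An optimal shipping plan:
  Q1–Construction2: 30 × 6 = 180
  Q1–Construction4: 10 × 5 = 50
  Q2–Construction4: 95 × 11 = 1045
  Q3–Construction4: 10 × 4 = 40
  Q4–Construction1: 35 × 8 = 280
  Q4–Construction2: 20 × 10 = 200
  Q4–Construction3: 20 × 2 = 40
Total = 180 + 50 + 1045 + 40 + 280 + 200 + 40 = 1835.
(Supply check: Q1 ships 40; Q2 ships 95; Q3 ships 10; Q4 ships 75.)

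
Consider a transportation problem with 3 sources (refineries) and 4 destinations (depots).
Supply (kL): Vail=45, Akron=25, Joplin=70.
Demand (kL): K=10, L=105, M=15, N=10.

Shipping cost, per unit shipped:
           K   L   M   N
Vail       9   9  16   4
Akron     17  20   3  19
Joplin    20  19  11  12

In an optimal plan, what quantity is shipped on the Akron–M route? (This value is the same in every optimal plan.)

The minimum-cost plan:
  Vail→L: 45 × 9 = 405
  Akron→K: 10 × 17 = 170
  Akron→M: 15 × 3 = 45
  Joplin→L: 60 × 19 = 1140
  Joplin→N: 10 × 12 = 120
Total cost = 1880.
So Akron→M carries 15 kL.

15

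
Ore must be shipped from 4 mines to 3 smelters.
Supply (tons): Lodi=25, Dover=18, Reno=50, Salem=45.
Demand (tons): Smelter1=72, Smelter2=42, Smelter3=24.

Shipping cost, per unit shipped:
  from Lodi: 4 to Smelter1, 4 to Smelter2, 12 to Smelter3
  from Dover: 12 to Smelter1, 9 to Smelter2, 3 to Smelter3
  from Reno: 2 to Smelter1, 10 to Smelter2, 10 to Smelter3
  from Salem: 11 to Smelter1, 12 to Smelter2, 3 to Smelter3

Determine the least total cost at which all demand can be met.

Optimal allocation:
  Lodi→Smelter1: 1 × 4 = 4
  Lodi→Smelter2: 24 × 4 = 96
  Dover→Smelter2: 18 × 9 = 162
  Reno→Smelter1: 50 × 2 = 100
  Salem→Smelter1: 21 × 11 = 231
  Salem→Smelter3: 24 × 3 = 72
Total = 4 + 96 + 162 + 100 + 231 + 72 = 665.

665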